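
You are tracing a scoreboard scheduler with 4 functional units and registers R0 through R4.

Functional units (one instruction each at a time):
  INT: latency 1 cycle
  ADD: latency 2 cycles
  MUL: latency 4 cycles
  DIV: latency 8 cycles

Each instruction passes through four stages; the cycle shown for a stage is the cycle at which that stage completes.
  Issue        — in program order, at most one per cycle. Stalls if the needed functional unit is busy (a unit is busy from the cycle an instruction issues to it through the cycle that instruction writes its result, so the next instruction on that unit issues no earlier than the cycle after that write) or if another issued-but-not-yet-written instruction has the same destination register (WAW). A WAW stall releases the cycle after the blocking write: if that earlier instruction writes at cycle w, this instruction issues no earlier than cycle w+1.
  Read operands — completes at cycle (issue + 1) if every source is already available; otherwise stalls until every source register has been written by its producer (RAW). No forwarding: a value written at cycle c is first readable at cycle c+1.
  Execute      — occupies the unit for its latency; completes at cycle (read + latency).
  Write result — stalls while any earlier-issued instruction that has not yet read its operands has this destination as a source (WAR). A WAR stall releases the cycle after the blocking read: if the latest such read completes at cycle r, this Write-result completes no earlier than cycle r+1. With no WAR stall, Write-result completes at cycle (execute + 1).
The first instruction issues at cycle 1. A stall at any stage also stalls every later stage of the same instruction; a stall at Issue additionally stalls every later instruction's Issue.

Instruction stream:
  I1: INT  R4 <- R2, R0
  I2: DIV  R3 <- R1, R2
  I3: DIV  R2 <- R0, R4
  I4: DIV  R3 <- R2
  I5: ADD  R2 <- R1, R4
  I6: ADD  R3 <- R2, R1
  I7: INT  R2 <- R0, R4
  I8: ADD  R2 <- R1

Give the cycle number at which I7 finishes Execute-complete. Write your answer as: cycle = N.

I1 -> (1, 2, 3, 4)
I2 -> (2, 3, 11, 12)
I3 -> (13, 14, 22, 23)  // struct: DIV busy until I2 writes@12
I4 -> (24, 25, 33, 34)  // struct: DIV busy until I3 writes@23
I5 -> (25, 26, 28, 29)
I6 -> (35, 36, 38, 39)  // WAW R3: wait I4 write@34
I7 -> (36, 37, 38, 39)
I8 -> (40, 41, 43, 44)  // WAW R2: wait I7 write@39

cycle = 38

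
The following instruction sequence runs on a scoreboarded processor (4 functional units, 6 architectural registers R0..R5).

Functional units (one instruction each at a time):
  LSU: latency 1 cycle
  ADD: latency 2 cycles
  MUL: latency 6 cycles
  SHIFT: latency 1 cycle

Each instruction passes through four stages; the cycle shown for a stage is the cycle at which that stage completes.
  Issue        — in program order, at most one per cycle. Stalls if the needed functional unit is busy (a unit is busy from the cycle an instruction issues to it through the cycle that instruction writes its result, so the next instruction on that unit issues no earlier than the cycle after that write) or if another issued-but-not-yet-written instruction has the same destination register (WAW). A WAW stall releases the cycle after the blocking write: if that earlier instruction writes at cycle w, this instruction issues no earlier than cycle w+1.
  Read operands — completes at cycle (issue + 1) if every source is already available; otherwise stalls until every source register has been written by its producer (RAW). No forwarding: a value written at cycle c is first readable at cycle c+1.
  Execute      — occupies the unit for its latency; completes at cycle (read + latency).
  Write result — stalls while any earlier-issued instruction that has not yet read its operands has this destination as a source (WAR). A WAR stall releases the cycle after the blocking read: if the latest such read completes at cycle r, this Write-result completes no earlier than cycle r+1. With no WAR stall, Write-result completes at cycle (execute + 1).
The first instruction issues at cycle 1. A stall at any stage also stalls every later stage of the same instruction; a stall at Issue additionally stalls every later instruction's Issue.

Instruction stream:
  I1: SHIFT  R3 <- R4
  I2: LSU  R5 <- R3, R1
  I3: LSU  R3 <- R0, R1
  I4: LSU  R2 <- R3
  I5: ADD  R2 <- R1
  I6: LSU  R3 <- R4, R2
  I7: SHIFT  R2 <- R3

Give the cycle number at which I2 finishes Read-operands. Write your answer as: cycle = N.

cycle = 5

[I1] 1/2/3/4
[I2] 2/5/6/7  (RAW R3: wait I1 write@4)
[I3] 8/9/10/11  (struct: LSU busy until I2 writes@7)
[I4] 12/13/14/15  (struct: LSU busy until I3 writes@11)
[I5] 16/17/19/20  (WAW R2: wait I4 write@15)
[I6] 17/21/22/23  (RAW R2: wait I5 write@20)
[I7] 21/24/25/26  (WAW R2: wait I5 write@20; RAW R3: wait I6 write@23)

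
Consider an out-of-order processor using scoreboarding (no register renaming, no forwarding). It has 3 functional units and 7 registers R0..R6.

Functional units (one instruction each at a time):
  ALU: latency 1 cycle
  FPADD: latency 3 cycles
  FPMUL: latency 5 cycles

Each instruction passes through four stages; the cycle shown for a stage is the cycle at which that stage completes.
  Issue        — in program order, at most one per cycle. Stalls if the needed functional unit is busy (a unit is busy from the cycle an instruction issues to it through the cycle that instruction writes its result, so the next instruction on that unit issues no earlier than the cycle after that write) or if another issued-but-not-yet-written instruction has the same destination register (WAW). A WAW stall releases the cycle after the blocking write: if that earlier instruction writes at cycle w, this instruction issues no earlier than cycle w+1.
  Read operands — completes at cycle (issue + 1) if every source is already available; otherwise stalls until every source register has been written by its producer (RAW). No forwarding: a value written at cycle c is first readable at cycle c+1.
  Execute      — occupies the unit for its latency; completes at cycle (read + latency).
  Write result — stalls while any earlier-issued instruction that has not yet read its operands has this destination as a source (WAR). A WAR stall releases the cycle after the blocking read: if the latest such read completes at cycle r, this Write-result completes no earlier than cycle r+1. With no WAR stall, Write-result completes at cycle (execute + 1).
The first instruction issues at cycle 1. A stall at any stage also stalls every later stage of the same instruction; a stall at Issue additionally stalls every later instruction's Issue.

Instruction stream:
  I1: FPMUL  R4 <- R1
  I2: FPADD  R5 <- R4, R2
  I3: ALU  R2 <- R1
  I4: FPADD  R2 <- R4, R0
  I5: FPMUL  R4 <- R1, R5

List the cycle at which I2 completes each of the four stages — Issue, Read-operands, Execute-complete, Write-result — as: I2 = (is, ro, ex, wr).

I2 = (2, 9, 12, 13)

c1: I1 issues→FPMUL
c2: I1 reads | I2 issues→FPADD
c3: I3 issues→ALU
c4: I3 reads
c5: I3 exec-done
c7: I1 exec-done
c8: I1 writes R4
c9: I2 reads
c10: I3 writes R2
c12: I2 exec-done
c13: I2 writes R5
c14: I4 issues→FPADD
c15: I4 reads | I5 issues→FPMUL
c16: I5 reads
c18: I4 exec-done
c19: I4 writes R2
c21: I5 exec-done
c22: I5 writes R4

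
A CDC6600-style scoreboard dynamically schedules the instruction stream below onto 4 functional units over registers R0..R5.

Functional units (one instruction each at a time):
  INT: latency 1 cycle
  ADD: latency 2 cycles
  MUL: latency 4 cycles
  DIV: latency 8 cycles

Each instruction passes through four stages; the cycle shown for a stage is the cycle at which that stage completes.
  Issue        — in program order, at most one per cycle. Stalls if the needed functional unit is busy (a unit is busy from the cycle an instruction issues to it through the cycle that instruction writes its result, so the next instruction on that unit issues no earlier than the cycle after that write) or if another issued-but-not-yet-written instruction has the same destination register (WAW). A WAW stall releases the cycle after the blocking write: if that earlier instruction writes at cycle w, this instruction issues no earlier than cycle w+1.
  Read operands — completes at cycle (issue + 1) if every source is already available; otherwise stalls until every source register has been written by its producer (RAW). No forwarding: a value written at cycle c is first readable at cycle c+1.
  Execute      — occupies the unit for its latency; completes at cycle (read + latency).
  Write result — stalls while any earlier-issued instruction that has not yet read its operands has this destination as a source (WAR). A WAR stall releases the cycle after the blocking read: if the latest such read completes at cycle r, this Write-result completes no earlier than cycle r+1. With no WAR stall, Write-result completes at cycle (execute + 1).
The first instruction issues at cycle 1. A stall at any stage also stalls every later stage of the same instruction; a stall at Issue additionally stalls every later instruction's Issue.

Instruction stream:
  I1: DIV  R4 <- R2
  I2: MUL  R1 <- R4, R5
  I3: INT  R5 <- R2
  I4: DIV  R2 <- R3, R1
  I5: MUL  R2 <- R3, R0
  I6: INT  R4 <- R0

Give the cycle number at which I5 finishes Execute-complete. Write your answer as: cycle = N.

cycle = 33

[1] issue I1 (DIV)
[2] I1 read-ops | issue I2 (MUL)
[3] issue I3 (INT)
[4] I3 read-ops
[5] I3 finished on INT
[10] I1 finished on DIV
[11] I1→R4
[12] I2 read-ops | issue I4 (DIV)
[13] I3→R5
[16] I2 finished on MUL
[17] I2→R1
[18] I4 read-ops
[26] I4 finished on DIV
[27] I4→R2
[28] issue I5 (MUL)
[29] I5 read-ops | issue I6 (INT)
[30] I6 read-ops
[31] I6 finished on INT
[32] I6→R4
[33] I5 finished on MUL
[34] I5→R2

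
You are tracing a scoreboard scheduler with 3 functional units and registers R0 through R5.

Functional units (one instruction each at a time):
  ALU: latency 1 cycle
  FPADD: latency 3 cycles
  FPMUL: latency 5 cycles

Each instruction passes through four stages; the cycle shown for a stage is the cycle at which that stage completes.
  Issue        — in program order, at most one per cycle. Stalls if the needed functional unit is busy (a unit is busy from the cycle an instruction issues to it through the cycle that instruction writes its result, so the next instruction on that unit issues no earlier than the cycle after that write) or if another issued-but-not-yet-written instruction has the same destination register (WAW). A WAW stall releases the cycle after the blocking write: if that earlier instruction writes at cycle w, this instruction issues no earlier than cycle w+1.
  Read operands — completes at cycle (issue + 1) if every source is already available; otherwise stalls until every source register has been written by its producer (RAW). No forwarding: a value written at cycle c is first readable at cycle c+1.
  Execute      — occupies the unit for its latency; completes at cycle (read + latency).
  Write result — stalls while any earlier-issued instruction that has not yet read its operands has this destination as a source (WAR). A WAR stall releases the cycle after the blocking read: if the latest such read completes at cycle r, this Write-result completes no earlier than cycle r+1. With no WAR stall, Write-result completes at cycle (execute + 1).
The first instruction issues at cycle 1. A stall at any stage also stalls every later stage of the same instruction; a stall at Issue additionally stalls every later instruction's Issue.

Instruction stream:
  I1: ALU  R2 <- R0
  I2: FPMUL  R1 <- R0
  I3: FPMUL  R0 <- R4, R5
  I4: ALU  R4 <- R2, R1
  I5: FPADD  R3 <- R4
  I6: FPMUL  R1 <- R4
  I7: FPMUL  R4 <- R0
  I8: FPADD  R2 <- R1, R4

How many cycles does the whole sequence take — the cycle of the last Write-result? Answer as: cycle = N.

c1: I1 dispatched to ALU
c2: I1 operands ready | I2 dispatched to FPMUL
c3: I1 complete | I2 operands ready
c4: R2←I1
c8: I2 complete
c9: R1←I2
c10: I3 dispatched to FPMUL
c11: I3 operands ready | I4 dispatched to ALU
c12: I4 operands ready | I5 dispatched to FPADD
c13: I4 complete
c14: R4←I4
c15: I5 operands ready
c16: I3 complete
c17: R0←I3
c18: I5 complete | I6 dispatched to FPMUL
c19: R3←I5 | I6 operands ready
c24: I6 complete
c25: R1←I6
c26: I7 dispatched to FPMUL
c27: I7 operands ready | I8 dispatched to FPADD
c32: I7 complete
c33: R4←I7
c34: I8 operands ready
c37: I8 complete
c38: R2←I8

cycle = 38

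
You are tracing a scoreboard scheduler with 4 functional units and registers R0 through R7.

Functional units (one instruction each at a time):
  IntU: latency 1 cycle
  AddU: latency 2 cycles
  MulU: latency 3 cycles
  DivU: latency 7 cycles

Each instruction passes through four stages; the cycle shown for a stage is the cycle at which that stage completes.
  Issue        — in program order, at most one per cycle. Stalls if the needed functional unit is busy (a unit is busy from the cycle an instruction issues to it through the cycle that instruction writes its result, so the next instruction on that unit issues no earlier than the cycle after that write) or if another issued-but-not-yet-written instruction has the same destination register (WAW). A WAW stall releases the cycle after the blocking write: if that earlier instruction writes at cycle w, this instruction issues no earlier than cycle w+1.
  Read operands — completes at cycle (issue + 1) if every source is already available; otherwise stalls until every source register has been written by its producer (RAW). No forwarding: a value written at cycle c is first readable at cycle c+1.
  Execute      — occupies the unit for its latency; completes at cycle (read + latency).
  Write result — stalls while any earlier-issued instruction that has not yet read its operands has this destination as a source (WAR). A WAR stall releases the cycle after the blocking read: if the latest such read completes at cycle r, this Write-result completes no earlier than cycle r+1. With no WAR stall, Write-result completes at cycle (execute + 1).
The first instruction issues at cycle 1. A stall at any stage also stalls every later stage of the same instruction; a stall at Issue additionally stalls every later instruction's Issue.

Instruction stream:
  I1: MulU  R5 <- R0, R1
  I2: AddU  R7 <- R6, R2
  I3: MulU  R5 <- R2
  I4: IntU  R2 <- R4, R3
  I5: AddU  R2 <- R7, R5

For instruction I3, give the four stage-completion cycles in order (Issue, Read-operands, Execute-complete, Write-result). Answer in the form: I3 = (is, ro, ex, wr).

I3 = (7, 8, 11, 12)

[1] I1→MulU
[2] I1 RO · I2→AddU
[3] I2 RO
[5] I1 EX · I2 EX
[6] I1 WR R5 · I2 WR R7
[7] I3→MulU
[8] I3 RO · I4→IntU
[9] I4 RO
[10] I4 EX
[11] I3 EX · I4 WR R2
[12] I3 WR R5 · I5→AddU
[13] I5 RO
[15] I5 EX
[16] I5 WR R2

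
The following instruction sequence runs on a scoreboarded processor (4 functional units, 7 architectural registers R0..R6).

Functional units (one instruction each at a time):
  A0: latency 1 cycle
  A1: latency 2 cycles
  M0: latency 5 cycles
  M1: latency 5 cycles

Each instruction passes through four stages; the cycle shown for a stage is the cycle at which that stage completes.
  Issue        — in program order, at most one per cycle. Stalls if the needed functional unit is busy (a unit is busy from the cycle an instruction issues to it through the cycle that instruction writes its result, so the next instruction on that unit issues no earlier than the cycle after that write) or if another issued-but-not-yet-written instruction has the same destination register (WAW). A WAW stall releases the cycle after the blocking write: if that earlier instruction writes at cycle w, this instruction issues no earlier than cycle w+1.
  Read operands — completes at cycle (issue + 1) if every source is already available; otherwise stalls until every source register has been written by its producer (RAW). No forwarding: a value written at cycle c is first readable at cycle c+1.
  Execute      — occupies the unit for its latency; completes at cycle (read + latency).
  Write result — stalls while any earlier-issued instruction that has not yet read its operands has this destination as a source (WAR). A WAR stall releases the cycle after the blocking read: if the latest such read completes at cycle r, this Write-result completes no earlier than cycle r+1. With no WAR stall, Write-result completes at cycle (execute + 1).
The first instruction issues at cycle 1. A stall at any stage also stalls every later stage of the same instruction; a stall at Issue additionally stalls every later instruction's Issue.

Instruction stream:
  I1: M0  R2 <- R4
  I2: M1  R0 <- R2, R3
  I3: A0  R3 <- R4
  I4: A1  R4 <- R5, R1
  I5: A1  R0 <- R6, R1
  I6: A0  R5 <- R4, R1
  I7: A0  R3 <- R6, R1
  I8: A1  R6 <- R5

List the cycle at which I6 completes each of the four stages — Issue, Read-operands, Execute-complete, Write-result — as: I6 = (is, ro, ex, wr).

I6 = (17, 18, 19, 20)

t=1  I1 issues→M0
t=2  I1 reads | I2 issues→M1
t=3  I3 issues→A0
t=4  I3 reads | I4 issues→A1
t=5  I3 exec-done | I4 reads
t=7  I1 exec-done | I4 exec-done
t=8  I1 writes R2 | I4 writes R4
t=9  I2 reads
t=10  I3 writes R3
t=14  I2 exec-done
t=15  I2 writes R0
t=16  I5 issues→A1
t=17  I5 reads | I6 issues→A0
t=18  I6 reads
t=19  I5 exec-done | I6 exec-done
t=20  I5 writes R0 | I6 writes R5
t=21  I7 issues→A0
t=22  I7 reads | I8 issues→A1
t=23  I7 exec-done | I8 reads
t=24  I7 writes R3
t=25  I8 exec-done
t=26  I8 writes R6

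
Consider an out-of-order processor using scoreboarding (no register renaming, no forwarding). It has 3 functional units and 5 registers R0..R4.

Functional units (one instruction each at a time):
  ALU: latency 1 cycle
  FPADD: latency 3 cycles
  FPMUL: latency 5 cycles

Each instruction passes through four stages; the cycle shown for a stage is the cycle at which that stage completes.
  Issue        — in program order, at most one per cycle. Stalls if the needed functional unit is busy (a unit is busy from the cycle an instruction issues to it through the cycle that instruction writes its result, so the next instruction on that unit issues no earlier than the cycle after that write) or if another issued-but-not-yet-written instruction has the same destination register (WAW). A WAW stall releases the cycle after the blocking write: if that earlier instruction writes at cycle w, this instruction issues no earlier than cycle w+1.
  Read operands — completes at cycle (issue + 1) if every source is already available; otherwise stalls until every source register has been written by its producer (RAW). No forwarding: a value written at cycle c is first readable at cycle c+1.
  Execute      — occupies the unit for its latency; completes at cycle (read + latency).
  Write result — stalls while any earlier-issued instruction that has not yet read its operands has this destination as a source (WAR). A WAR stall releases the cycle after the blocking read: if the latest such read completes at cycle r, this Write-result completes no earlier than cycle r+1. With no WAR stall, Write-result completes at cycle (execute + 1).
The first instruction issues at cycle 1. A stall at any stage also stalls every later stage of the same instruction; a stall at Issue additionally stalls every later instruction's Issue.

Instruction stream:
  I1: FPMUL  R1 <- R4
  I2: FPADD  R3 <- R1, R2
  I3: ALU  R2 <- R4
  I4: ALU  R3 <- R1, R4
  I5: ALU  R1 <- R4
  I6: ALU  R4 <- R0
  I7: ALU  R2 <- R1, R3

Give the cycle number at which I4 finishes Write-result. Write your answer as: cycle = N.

cycle = 17

I1 -> (1, 2, 7, 8)
I2 -> (2, 9, 12, 13)  // RAW R1: wait I1 write@8
I3 -> (3, 4, 5, 10)  // WAR R2: wait I2 read@9
I4 -> (14, 15, 16, 17)  // WAW R3: wait I2 write@13
I5 -> (18, 19, 20, 21)  // struct: ALU busy until I4 writes@17
I6 -> (22, 23, 24, 25)  // struct: ALU busy until I5 writes@21
I7 -> (26, 27, 28, 29)  // struct: ALU busy until I6 writes@25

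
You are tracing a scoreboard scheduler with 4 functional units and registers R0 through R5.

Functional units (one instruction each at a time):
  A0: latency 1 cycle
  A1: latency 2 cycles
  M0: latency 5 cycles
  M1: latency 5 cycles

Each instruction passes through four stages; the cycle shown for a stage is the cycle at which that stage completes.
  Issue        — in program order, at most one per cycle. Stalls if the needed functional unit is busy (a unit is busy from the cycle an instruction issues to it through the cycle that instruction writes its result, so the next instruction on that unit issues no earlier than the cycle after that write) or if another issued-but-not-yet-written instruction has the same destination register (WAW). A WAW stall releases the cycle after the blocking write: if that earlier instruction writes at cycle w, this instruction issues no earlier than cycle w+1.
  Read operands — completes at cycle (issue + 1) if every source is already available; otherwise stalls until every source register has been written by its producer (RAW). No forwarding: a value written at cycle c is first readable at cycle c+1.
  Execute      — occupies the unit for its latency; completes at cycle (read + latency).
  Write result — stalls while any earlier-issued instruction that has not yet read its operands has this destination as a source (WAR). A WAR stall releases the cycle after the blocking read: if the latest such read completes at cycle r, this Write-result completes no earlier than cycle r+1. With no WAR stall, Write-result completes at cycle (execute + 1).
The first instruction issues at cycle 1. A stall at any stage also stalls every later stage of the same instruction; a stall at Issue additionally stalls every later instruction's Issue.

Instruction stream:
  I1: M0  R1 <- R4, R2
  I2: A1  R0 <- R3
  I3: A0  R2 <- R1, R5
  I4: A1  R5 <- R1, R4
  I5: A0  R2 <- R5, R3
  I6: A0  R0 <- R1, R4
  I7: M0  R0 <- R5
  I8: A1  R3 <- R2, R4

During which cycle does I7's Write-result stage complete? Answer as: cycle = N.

I1 -> (1, 2, 7, 8)
I2 -> (2, 3, 5, 6)
I3 -> (3, 9, 10, 11)  // RAW R1: wait I1 write@8
I4 -> (7, 9, 11, 12)  // struct: A1 busy until I2 writes@6, RAW R1: wait I1 write@8
I5 -> (12, 13, 14, 15)  // struct: A0 busy until I3 writes@11
I6 -> (16, 17, 18, 19)  // struct: A0 busy until I5 writes@15
I7 -> (20, 21, 26, 27)  // WAW R0: wait I6 write@19
I8 -> (21, 22, 24, 25)

cycle = 27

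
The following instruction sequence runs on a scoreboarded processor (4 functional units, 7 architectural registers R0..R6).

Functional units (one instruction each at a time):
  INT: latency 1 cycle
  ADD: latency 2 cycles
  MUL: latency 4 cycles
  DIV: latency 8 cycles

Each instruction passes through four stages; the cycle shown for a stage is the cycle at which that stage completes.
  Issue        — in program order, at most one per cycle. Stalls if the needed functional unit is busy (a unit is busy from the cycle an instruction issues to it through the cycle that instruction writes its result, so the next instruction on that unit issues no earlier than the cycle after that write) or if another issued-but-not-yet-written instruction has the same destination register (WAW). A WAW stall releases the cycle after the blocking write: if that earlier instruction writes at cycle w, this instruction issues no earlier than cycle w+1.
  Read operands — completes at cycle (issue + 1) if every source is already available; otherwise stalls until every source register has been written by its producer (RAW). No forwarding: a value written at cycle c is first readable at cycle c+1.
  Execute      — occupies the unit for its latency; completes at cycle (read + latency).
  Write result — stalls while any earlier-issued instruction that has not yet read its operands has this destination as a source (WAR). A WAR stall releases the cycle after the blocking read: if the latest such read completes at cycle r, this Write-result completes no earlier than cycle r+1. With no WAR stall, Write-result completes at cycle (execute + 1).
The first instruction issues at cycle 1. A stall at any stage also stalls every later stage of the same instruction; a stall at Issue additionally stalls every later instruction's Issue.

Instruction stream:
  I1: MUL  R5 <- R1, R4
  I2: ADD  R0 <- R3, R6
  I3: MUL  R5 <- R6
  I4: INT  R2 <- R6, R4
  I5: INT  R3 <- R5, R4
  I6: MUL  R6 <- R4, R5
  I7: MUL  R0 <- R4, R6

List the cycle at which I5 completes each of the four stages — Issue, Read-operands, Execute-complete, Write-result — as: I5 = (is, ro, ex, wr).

I5 = (13, 15, 16, 17)

I1 -> (1, 2, 6, 7)
I2 -> (2, 3, 5, 6)
I3 -> (8, 9, 13, 14)  // struct: MUL busy until I1 writes@7
I4 -> (9, 10, 11, 12)
I5 -> (13, 15, 16, 17)  // struct: INT busy until I4 writes@12, RAW R5: wait I3 write@14
I6 -> (15, 16, 20, 21)  // struct: MUL busy until I3 writes@14
I7 -> (22, 23, 27, 28)  // struct: MUL busy until I6 writes@21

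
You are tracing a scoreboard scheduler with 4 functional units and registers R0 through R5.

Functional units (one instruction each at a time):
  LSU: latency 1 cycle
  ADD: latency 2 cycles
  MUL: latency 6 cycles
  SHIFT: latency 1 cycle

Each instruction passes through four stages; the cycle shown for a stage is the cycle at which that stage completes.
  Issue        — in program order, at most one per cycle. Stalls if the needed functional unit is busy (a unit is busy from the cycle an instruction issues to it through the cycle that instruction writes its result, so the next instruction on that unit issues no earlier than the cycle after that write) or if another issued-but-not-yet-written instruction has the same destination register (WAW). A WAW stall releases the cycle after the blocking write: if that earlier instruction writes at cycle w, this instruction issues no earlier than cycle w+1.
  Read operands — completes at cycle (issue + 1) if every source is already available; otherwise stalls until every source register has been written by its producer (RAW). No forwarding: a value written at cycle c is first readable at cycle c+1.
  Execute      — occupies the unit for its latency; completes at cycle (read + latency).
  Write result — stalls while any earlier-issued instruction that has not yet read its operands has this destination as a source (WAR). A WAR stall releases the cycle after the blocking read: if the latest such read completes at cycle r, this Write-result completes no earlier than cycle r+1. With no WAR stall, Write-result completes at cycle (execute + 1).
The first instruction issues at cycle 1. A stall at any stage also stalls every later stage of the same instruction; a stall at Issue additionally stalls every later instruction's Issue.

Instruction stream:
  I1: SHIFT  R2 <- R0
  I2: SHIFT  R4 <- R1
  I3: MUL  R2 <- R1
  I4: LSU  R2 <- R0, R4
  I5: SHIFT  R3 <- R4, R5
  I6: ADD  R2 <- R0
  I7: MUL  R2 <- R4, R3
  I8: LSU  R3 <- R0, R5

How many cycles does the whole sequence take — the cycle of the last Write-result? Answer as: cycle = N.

t=1  I1→SHIFT
t=2  I1 RO
t=3  I1 EX
t=4  I1 WR R2
t=5  I2→SHIFT
t=6  I2 RO; I3→MUL
t=7  I2 EX; I3 RO
t=8  I2 WR R4
t=13  I3 EX
t=14  I3 WR R2
t=15  I4→LSU
t=16  I4 RO; I5→SHIFT
t=17  I4 EX; I5 RO
t=18  I4 WR R2; I5 EX
t=19  I5 WR R3; I6→ADD
t=20  I6 RO
t=22  I6 EX
t=23  I6 WR R2
t=24  I7→MUL
t=25  I7 RO; I8→LSU
t=26  I8 RO
t=27  I8 EX
t=28  I8 WR R3
t=31  I7 EX
t=32  I7 WR R2

cycle = 32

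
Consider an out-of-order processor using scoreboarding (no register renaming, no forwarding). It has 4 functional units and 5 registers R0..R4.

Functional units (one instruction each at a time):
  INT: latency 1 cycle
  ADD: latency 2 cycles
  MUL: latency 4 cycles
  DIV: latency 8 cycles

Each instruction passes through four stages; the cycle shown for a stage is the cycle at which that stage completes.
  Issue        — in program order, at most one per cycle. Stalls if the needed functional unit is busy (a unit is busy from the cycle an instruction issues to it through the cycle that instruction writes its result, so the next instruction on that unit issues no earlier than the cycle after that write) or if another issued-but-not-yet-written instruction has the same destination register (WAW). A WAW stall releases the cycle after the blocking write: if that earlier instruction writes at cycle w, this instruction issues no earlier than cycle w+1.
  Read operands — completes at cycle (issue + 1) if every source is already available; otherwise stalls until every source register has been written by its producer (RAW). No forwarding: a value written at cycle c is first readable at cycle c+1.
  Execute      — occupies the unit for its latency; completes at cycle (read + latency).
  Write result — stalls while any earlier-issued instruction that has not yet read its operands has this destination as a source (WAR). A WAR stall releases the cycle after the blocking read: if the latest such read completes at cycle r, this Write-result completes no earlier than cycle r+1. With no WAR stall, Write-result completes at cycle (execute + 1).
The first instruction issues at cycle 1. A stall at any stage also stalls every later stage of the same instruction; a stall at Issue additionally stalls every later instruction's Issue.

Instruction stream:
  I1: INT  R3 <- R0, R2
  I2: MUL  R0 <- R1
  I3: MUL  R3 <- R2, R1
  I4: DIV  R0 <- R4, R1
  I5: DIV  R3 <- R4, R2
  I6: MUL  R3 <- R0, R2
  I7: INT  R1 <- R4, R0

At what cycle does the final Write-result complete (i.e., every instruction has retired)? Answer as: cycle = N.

cycle = 38

1) issue 1, read 2, done 3, write 4
2) issue 2, read 3, done 7, write 8
3) issue 9, read 10, done 14, write 15  <struct: MUL busy until I2 writes@8>
4) issue 10, read 11, done 19, write 20
5) issue 21, read 22, done 30, write 31  <struct: DIV busy until I4 writes@20>
6) issue 32, read 33, done 37, write 38  <WAW R3: wait I5 write@31>
7) issue 33, read 34, done 35, write 36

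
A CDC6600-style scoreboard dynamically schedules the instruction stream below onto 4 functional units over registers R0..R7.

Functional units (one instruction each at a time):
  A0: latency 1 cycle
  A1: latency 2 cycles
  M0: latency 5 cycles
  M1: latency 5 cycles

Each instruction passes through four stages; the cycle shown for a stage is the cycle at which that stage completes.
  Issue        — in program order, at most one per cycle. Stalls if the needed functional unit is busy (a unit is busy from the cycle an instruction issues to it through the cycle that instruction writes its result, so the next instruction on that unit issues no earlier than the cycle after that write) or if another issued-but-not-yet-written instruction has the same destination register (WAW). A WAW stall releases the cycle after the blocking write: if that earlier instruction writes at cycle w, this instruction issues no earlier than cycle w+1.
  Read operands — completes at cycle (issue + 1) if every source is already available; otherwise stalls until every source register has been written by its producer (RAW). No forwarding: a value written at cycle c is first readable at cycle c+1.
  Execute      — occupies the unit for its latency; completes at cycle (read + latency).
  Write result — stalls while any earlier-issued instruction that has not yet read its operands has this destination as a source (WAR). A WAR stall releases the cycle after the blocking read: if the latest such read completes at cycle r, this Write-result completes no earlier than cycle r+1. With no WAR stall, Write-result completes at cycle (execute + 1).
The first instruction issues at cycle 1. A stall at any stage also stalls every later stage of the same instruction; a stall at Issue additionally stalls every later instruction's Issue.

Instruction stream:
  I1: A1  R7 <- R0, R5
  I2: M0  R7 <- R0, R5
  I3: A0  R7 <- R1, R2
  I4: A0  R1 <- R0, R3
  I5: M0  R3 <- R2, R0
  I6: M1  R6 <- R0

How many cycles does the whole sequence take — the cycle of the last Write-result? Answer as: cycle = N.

cycle = 27

cycle 1: I1 dispatched to A1
cycle 2: I1 operands ready
cycle 4: I1 complete
cycle 5: R7←I1
cycle 6: I2 dispatched to M0
cycle 7: I2 operands ready
cycle 12: I2 complete
cycle 13: R7←I2
cycle 14: I3 dispatched to A0
cycle 15: I3 operands ready
cycle 16: I3 complete
cycle 17: R7←I3
cycle 18: I4 dispatched to A0
cycle 19: I4 operands ready | I5 dispatched to M0
cycle 20: I4 complete | I5 operands ready | I6 dispatched to M1
cycle 21: R1←I4 | I6 operands ready
cycle 25: I5 complete
cycle 26: R3←I5 | I6 complete
cycle 27: R6←I6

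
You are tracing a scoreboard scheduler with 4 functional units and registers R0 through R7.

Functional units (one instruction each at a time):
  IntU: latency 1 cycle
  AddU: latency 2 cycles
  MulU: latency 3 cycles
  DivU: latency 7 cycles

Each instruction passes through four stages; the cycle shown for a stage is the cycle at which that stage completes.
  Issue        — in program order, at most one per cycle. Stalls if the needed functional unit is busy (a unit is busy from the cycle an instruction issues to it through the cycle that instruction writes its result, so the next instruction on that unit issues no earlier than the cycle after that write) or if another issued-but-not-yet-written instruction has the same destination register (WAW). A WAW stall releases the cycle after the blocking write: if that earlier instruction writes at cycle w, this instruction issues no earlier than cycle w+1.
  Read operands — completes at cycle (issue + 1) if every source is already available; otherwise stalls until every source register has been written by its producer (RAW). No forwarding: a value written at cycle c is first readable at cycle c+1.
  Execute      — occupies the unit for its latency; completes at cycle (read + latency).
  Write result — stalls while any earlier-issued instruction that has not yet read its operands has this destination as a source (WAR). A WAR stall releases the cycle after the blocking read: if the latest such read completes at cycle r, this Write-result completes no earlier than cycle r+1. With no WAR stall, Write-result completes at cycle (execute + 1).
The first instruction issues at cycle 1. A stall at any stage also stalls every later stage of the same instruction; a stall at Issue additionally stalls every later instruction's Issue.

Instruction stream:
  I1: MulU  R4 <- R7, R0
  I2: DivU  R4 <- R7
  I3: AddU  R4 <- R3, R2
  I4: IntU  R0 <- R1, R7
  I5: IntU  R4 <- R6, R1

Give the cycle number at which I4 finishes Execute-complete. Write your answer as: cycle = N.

[1] I1 issues→MulU
[2] I1 reads
[5] I1 exec-done
[6] I1 writes R4
[7] I2 issues→DivU
[8] I2 reads
[15] I2 exec-done
[16] I2 writes R4
[17] I3 issues→AddU
[18] I3 reads; I4 issues→IntU
[19] I4 reads
[20] I3 exec-done; I4 exec-done
[21] I3 writes R4; I4 writes R0
[22] I5 issues→IntU
[23] I5 reads
[24] I5 exec-done
[25] I5 writes R4

cycle = 20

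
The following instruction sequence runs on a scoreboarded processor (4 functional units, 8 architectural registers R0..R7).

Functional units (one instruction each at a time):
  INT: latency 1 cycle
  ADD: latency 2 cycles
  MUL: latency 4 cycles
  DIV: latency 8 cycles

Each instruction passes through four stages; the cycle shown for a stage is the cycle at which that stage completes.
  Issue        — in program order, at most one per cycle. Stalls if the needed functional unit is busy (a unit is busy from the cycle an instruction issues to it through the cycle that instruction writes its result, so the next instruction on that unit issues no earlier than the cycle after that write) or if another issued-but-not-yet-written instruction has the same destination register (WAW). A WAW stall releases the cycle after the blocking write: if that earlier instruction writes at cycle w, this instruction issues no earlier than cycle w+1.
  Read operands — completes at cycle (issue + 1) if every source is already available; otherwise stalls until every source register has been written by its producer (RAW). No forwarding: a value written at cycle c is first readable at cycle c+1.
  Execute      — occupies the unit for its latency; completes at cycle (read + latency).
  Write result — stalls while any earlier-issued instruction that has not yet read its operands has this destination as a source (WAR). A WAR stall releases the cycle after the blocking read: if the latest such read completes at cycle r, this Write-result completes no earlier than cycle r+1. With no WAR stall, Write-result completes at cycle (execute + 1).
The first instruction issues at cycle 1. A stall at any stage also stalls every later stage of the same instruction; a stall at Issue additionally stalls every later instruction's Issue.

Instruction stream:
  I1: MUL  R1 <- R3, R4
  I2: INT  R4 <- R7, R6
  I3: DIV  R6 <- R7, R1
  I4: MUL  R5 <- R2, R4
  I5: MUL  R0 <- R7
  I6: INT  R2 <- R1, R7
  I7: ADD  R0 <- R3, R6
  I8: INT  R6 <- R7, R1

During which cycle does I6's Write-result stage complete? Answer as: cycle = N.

[I1] 1/2/6/7
[I2] 2/3/4/5
[I3] 3/8/16/17  (RAW R1: wait I1 write@7)
[I4] 8/9/13/14  (struct: MUL busy until I1 writes@7)
[I5] 15/16/20/21  (struct: MUL busy until I4 writes@14)
[I6] 16/17/18/19
[I7] 22/23/25/26  (WAW R0: wait I5 write@21)
[I8] 23/24/25/26

cycle = 19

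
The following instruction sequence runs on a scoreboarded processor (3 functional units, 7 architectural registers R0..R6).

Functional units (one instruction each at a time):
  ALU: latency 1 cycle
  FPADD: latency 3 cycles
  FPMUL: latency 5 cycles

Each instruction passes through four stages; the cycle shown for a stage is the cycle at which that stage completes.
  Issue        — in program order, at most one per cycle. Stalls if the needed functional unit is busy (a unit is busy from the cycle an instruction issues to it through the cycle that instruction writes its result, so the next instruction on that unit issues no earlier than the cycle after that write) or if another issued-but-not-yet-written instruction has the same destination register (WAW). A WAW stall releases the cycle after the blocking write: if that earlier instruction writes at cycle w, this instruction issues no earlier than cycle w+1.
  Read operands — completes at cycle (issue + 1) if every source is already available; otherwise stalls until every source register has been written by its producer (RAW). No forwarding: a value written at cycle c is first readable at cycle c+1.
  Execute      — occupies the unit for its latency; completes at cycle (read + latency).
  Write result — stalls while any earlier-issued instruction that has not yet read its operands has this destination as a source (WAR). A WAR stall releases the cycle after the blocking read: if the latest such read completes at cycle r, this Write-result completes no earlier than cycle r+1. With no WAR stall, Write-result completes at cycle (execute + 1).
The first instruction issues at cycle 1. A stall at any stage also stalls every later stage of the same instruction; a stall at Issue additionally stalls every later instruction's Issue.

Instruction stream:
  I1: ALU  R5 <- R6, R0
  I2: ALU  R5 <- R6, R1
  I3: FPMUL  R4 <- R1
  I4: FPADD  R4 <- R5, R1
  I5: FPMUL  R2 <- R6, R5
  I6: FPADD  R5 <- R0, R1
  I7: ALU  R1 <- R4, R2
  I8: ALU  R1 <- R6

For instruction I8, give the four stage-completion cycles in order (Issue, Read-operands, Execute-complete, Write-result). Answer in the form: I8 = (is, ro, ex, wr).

1) issue 1, read 2, done 3, write 4
2) issue 5, read 6, done 7, write 8  <struct: ALU busy until I1 writes@4>
3) issue 6, read 7, done 12, write 13
4) issue 14, read 15, done 18, write 19  <WAW R4: wait I3 write@13>
5) issue 15, read 16, done 21, write 22
6) issue 20, read 21, done 24, write 25  <struct: FPADD busy until I4 writes@19>
7) issue 21, read 23, done 24, write 25  <RAW R2: wait I5 write@22>
8) issue 26, read 27, done 28, write 29  <struct: ALU busy until I7 writes@25>

I8 = (26, 27, 28, 29)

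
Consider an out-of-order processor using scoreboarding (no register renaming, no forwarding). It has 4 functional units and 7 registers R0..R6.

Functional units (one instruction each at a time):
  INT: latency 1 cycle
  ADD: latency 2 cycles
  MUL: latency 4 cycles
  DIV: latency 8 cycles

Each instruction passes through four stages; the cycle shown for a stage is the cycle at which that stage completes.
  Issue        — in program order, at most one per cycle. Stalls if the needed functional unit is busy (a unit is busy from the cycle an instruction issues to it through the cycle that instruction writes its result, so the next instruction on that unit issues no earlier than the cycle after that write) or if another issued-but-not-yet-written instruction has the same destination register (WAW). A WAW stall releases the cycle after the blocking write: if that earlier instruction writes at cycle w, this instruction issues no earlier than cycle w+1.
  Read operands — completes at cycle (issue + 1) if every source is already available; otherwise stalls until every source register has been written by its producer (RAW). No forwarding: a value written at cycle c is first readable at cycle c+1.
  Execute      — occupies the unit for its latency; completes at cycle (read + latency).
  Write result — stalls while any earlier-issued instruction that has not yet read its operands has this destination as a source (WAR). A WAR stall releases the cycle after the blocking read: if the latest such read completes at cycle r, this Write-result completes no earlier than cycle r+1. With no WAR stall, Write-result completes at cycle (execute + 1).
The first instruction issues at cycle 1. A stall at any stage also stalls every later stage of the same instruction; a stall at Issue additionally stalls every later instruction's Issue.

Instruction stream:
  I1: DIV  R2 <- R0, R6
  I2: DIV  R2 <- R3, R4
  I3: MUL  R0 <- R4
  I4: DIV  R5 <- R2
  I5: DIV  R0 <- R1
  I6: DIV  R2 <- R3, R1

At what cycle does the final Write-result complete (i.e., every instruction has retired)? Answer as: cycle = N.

c1: issue I1 (DIV)
c2: I1 read-ops
c10: I1 finished on DIV
c11: I1→R2
c12: issue I2 (DIV)
c13: I2 read-ops, issue I3 (MUL)
c14: I3 read-ops
c18: I3 finished on MUL
c19: I3→R0
c21: I2 finished on DIV
c22: I2→R2
c23: issue I4 (DIV)
c24: I4 read-ops
c32: I4 finished on DIV
c33: I4→R5
c34: issue I5 (DIV)
c35: I5 read-ops
c43: I5 finished on DIV
c44: I5→R0
c45: issue I6 (DIV)
c46: I6 read-ops
c54: I6 finished on DIV
c55: I6→R2

cycle = 55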